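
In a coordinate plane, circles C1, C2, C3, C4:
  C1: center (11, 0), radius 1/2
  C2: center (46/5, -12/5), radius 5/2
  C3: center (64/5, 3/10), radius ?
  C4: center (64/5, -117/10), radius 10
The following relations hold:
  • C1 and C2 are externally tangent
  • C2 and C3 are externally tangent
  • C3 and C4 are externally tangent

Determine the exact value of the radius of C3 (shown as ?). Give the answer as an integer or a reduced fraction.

1. [ext C2·C3]  r_C3² + 5r_C3 − 14 = 0  ⇒  r_C3 = 2 (r>0 drops 1)
2. [ext C3·C4]  r_C3² + 20r_C3 − 44 = 0  ⇒  r_C3 = 2 (r>0 drops 1)

2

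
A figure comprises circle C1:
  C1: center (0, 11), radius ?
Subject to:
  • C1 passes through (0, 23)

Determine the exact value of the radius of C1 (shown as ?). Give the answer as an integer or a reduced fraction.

1. [C1∋P]  r_C1² − 144 = 0  ⇒  r_C1 = 12 (r>0 drops 1)

12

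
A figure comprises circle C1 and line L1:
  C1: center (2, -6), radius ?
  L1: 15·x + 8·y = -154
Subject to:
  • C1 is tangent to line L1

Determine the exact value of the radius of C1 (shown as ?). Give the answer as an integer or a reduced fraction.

8

1. [C1‖L1]  r_C1² − 64 = 0  ⇒  r_C1 = 8 (r>0 drops 1)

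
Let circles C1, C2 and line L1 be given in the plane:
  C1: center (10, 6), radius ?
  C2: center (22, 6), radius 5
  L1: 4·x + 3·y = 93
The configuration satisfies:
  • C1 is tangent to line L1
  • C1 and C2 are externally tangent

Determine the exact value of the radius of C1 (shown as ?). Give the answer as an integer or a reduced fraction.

1. [C1‖L1]  r_C1² − 49 = 0  ⇒  r_C1 = 7 (r>0 drops 1)
2. [ext C1·C2]  r_C1² + 10r_C1 − 119 = 0  ⇒  r_C1 = 7 (r>0 drops 1)

7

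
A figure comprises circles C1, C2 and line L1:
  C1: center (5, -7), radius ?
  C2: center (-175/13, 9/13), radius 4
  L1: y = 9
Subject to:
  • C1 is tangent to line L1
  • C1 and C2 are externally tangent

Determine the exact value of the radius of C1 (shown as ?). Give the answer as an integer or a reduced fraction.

16

1. [C1‖L1]  r_C1² − 256 = 0  ⇒  r_C1 = 16 (r>0 drops 1)
2. [ext C1·C2]  r_C1² + 8r_C1 − 384 = 0  ⇒  r_C1 = 16 (r>0 drops 1)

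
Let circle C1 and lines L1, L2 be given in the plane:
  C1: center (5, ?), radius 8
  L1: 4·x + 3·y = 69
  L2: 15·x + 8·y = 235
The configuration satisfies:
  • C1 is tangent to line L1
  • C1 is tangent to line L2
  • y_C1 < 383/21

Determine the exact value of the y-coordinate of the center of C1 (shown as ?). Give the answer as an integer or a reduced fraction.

1. [C1‖L1]  y_C1² − (98/3)y_C1 + 89 = 0  ⇒  y_C1 = 3 or 89/3
2. [C1‖L2]  y_C1² − 40y_C1 + 111 = 0  ⇒  y_C1 = 3 or 37

3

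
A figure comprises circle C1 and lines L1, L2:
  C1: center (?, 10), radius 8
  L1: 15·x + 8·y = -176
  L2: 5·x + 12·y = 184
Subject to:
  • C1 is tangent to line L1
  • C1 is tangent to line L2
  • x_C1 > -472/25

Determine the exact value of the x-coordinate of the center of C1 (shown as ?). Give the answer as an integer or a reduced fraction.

1. [C1‖L1]  x_C1² + (512/15)x_C1 + 3136/15 = 0  ⇒  x_C1 = -392/15 or -8
2. [C1‖L2]  x_C1² − (128/5)x_C1 − 1344/5 = 0  ⇒  x_C1 = -8 or 168/5

-8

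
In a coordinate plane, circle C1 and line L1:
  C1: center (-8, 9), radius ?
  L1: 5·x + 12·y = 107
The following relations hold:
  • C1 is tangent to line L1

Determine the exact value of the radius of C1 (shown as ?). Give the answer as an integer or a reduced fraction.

1. [C1‖L1]  r_C1² − 9 = 0  ⇒  r_C1 = 3 (r>0 drops 1)

3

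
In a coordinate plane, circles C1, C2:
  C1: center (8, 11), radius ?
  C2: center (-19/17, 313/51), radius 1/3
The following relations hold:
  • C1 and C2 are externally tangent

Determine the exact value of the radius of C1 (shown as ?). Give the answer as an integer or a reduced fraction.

1. [ext C1·C2]  r_C1² + (2/3)r_C1 − 320/3 = 0  ⇒  r_C1 = 10 (r>0 drops 1)

10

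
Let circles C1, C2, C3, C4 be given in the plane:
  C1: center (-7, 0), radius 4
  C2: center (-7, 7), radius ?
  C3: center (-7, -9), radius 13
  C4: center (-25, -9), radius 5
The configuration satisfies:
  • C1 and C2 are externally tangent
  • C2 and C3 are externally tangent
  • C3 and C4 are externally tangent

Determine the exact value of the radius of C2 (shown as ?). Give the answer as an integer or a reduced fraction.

1. [ext C1·C2]  r_C2² + 8r_C2 − 33 = 0  ⇒  r_C2 = 3 (r>0 drops 1)
2. [ext C2·C3]  r_C2² + 26r_C2 − 87 = 0  ⇒  r_C2 = 3 (r>0 drops 1)

3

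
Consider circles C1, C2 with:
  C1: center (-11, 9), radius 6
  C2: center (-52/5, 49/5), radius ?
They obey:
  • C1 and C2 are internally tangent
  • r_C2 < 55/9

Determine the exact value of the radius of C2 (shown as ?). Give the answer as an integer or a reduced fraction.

1. [int C1,C2]  r_C2² − 12r_C2 + 35 = 0  ⇒  r_C2 = 5 or 7
2. given r_C2 < 55/9: keep 5

5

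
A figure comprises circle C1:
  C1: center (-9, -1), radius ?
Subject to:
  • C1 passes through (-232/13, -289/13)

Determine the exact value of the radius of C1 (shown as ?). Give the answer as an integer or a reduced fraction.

1. [C1∋P]  r_C1² − 529 = 0  ⇒  r_C1 = 23 (r>0 drops 1)

23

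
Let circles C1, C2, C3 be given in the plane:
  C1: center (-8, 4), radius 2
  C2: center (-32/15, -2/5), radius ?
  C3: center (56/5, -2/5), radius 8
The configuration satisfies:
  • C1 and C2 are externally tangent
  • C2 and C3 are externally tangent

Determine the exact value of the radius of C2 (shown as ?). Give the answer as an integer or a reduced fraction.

16/3

1. [ext C1·C2]  r_C2² + 4r_C2 − 448/9 = 0  ⇒  r_C2 = 16/3 (r>0 drops 1)
2. [ext C2·C3]  r_C2² + 16r_C2 − 1024/9 = 0  ⇒  r_C2 = 16/3 (r>0 drops 1)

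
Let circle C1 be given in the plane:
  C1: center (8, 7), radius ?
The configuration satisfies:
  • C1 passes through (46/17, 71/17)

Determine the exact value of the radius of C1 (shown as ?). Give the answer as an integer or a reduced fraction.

6

1. [C1∋P]  r_C1² − 36 = 0  ⇒  r_C1 = 6 (r>0 drops 1)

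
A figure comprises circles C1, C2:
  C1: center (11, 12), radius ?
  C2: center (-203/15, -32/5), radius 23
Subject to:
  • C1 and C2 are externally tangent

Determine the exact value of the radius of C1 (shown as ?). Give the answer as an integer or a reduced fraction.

23/3

1. [ext C1·C2]  r_C1² + 46r_C1 − 3703/9 = 0  ⇒  r_C1 = 23/3 (r>0 drops 1)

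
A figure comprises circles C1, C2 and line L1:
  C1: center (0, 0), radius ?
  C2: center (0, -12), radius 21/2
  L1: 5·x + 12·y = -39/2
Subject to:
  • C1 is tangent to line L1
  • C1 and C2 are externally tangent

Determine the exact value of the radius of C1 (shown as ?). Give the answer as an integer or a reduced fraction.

1. [C1‖L1]  r_C1² − 9/4 = 0  ⇒  r_C1 = 3/2 (r>0 drops 1)
2. [ext C1·C2]  r_C1² + 21r_C1 − 135/4 = 0  ⇒  r_C1 = 3/2 (r>0 drops 1)

3/2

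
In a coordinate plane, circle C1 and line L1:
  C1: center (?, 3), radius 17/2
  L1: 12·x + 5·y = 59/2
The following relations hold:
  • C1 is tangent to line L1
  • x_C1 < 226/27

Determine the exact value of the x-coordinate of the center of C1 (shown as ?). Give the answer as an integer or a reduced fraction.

1. [C1‖L1]  x_C1² − (29/12)x_C1 − 250/3 = 0  ⇒  x_C1 = -8 or 125/12
2. given x_C1 < 226/27: keep -8

-8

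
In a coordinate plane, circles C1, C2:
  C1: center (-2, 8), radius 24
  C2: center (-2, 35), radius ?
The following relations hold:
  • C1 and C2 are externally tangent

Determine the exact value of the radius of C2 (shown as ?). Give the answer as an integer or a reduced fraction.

3

1. [ext C1·C2]  r_C2² + 48r_C2 − 153 = 0  ⇒  r_C2 = 3 (r>0 drops 1)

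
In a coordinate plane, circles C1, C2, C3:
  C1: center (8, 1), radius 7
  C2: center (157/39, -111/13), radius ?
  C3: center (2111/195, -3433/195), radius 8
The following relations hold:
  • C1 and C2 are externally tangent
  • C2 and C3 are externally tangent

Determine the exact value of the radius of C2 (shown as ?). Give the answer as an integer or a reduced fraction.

1. [ext C1·C2]  r_C2² + 14r_C2 − 520/9 = 0  ⇒  r_C2 = 10/3 (r>0 drops 1)
2. [ext C2·C3]  r_C2² + 16r_C2 − 580/9 = 0  ⇒  r_C2 = 10/3 (r>0 drops 1)

10/3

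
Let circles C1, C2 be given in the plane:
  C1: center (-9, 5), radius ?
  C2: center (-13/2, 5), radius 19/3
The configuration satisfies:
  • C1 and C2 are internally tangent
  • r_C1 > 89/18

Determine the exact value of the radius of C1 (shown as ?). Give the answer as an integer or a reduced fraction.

53/6

1. [int C1,C2]  r_C1² − (38/3)r_C1 + 1219/36 = 0  ⇒  r_C1 = 23/6 or 53/6
2. given r_C1 > 89/18: keep 53/6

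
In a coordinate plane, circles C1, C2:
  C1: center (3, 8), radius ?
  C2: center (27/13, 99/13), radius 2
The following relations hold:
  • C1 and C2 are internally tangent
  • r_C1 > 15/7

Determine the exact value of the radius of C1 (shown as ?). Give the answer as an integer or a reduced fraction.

3

1. [int C1,C2]  r_C1² − 4r_C1 + 3 = 0  ⇒  r_C1 = 1 or 3
2. given r_C1 > 15/7: keep 3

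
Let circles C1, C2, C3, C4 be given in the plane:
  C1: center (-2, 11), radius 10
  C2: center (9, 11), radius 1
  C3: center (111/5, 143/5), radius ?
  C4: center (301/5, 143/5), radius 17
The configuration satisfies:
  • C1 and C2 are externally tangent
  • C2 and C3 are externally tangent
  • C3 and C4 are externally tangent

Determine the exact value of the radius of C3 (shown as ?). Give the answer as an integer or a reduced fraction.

1. [ext C2·C3]  r_C3² + 2r_C3 − 483 = 0  ⇒  r_C3 = 21 (r>0 drops 1)
2. [ext C3·C4]  r_C3² + 34r_C3 − 1155 = 0  ⇒  r_C3 = 21 (r>0 drops 1)

21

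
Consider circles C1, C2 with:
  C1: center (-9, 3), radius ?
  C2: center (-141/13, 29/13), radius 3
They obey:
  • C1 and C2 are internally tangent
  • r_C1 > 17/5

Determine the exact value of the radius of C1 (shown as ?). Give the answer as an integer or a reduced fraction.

5

1. [int C1,C2]  r_C1² − 6r_C1 + 5 = 0  ⇒  r_C1 = 1 or 5
2. given r_C1 > 17/5: keep 5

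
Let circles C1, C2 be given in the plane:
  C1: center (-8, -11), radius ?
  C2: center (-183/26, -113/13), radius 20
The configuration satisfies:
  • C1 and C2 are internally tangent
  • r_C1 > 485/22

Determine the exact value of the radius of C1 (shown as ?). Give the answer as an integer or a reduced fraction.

1. [int C1,C2]  r_C1² − 40r_C1 + 1575/4 = 0  ⇒  r_C1 = 35/2 or 45/2
2. given r_C1 > 485/22: keep 45/2

45/2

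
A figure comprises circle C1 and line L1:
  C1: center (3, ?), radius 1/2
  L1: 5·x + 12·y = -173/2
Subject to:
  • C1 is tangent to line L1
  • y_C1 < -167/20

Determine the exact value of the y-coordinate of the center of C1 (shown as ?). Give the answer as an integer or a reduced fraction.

1. [C1‖L1]  y_C1² + (203/12)y_C1 + 285/4 = 0  ⇒  y_C1 = -9 or -95/12
2. given y_C1 < -167/20: keep -9

-9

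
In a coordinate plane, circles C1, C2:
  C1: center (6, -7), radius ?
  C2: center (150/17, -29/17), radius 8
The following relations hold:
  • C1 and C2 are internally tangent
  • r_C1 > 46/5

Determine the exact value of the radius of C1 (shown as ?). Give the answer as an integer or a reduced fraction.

14

1. [int C1,C2]  r_C1² − 16r_C1 + 28 = 0  ⇒  r_C1 = 2 or 14
2. given r_C1 > 46/5: keep 14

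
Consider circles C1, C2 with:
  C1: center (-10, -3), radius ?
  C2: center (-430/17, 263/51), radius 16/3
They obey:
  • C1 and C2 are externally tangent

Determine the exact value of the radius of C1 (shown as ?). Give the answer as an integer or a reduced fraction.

12

1. [ext C1·C2]  r_C1² + (32/3)r_C1 − 272 = 0  ⇒  r_C1 = 12 (r>0 drops 1)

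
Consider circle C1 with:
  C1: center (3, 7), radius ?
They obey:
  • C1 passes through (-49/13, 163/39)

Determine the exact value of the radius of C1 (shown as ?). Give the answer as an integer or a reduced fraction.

22/3

1. [C1∋P]  r_C1² − 484/9 = 0  ⇒  r_C1 = 22/3 (r>0 drops 1)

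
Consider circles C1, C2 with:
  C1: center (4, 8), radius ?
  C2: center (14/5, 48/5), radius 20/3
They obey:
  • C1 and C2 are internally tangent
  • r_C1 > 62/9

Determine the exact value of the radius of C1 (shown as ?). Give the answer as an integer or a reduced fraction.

26/3

1. [int C1,C2]  r_C1² − (40/3)r_C1 + 364/9 = 0  ⇒  r_C1 = 14/3 or 26/3
2. given r_C1 > 62/9: keep 26/3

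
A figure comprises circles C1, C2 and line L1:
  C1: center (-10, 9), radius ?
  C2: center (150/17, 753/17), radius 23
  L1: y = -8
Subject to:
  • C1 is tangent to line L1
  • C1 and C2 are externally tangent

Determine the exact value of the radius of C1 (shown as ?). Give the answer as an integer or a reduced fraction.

1. [C1‖L1]  r_C1² − 289 = 0  ⇒  r_C1 = 17 (r>0 drops 1)
2. [ext C1·C2]  r_C1² + 46r_C1 − 1071 = 0  ⇒  r_C1 = 17 (r>0 drops 1)

17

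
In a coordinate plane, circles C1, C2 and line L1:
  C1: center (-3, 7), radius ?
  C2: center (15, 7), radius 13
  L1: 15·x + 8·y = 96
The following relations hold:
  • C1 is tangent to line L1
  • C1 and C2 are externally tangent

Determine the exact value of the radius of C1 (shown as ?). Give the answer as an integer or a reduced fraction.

5

1. [C1‖L1]  r_C1² − 25 = 0  ⇒  r_C1 = 5 (r>0 drops 1)
2. [ext C1·C2]  r_C1² + 26r_C1 − 155 = 0  ⇒  r_C1 = 5 (r>0 drops 1)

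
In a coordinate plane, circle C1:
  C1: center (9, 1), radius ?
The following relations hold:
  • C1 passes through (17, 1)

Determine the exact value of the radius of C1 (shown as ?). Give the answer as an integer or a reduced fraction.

1. [C1∋P]  r_C1² − 64 = 0  ⇒  r_C1 = 8 (r>0 drops 1)

8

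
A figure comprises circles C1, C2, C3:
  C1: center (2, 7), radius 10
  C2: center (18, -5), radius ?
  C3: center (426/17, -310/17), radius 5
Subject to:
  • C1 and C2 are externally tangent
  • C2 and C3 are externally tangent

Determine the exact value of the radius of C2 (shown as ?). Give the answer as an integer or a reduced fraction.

10

1. [ext C1·C2]  r_C2² + 20r_C2 − 300 = 0  ⇒  r_C2 = 10 (r>0 drops 1)
2. [ext C2·C3]  r_C2² + 10r_C2 − 200 = 0  ⇒  r_C2 = 10 (r>0 drops 1)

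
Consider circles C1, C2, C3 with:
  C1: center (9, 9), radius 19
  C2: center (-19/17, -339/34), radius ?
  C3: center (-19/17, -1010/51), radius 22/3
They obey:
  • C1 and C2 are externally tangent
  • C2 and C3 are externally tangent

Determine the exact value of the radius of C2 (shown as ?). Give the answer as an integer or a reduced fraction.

5/2

1. [ext C1·C2]  r_C2² + 38r_C2 − 405/4 = 0  ⇒  r_C2 = 5/2 (r>0 drops 1)
2. [ext C2·C3]  r_C2² + (44/3)r_C2 − 515/12 = 0  ⇒  r_C2 = 5/2 (r>0 drops 1)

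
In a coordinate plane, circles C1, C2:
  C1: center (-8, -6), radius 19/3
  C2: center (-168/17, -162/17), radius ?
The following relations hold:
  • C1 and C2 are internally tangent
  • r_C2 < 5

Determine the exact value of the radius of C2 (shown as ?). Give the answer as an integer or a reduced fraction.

7/3

1. [int C1,C2]  r_C2² − (38/3)r_C2 + 217/9 = 0  ⇒  r_C2 = 7/3 or 31/3
2. given r_C2 < 5: keep 7/3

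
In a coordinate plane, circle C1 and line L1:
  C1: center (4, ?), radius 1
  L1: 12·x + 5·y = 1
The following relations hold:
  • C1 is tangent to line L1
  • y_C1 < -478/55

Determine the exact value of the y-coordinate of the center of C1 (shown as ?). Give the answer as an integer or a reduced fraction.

1. [C1‖L1]  y_C1² + (94/5)y_C1 + 408/5 = 0  ⇒  y_C1 = -12 or -34/5
2. given y_C1 < -478/55: keep -12

-12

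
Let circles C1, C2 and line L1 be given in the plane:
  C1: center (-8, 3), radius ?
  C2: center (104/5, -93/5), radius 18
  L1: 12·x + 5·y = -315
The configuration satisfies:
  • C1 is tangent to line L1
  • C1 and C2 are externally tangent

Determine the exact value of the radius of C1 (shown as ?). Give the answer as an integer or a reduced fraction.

1. [C1‖L1]  r_C1² − 324 = 0  ⇒  r_C1 = 18 (r>0 drops 1)
2. [ext C1·C2]  r_C1² + 36r_C1 − 972 = 0  ⇒  r_C1 = 18 (r>0 drops 1)

18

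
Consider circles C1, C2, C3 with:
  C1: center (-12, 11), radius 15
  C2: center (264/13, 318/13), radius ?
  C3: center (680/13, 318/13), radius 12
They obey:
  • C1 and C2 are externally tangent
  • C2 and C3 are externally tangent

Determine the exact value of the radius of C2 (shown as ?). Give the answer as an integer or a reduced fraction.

1. [ext C1·C2]  r_C2² + 30r_C2 − 1000 = 0  ⇒  r_C2 = 20 (r>0 drops 1)
2. [ext C2·C3]  r_C2² + 24r_C2 − 880 = 0  ⇒  r_C2 = 20 (r>0 drops 1)

20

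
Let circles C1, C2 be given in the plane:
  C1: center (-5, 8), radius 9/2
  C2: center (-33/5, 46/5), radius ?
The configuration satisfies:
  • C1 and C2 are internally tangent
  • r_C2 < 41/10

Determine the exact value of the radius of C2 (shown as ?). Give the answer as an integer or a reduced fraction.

5/2

1. [int C1,C2]  r_C2² − 9r_C2 + 65/4 = 0  ⇒  r_C2 = 5/2 or 13/2
2. given r_C2 < 41/10: keep 5/2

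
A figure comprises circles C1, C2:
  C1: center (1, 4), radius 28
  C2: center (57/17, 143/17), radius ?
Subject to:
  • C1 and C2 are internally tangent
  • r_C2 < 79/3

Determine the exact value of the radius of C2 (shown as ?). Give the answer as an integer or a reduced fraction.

23

1. [int C1,C2]  r_C2² − 56r_C2 + 759 = 0  ⇒  r_C2 = 23 or 33
2. given r_C2 < 79/3: keep 23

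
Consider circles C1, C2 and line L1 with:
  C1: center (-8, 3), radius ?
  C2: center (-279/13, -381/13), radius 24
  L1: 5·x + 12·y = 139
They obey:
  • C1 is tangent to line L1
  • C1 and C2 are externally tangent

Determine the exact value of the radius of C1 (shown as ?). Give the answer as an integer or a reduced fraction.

11

1. [C1‖L1]  r_C1² − 121 = 0  ⇒  r_C1 = 11 (r>0 drops 1)
2. [ext C1·C2]  r_C1² + 48r_C1 − 649 = 0  ⇒  r_C1 = 11 (r>0 drops 1)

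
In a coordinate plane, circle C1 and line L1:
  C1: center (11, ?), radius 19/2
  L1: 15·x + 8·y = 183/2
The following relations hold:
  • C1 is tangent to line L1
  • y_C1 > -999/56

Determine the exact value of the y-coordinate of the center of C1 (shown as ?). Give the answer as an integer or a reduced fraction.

1. [C1‖L1]  y_C1² + (147/8)y_C1 − 2585/8 = 0  ⇒  y_C1 = -235/8 or 11
2. given y_C1 > -999/56: keep 11

11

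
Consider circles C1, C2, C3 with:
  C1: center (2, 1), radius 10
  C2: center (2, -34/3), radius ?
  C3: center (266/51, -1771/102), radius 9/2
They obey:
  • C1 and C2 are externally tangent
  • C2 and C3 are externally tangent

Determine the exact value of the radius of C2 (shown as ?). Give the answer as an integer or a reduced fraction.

1. [ext C1·C2]  r_C2² + 20r_C2 − 469/9 = 0  ⇒  r_C2 = 7/3 (r>0 drops 1)
2. [ext C2·C3]  r_C2² + 9r_C2 − 238/9 = 0  ⇒  r_C2 = 7/3 (r>0 drops 1)

7/3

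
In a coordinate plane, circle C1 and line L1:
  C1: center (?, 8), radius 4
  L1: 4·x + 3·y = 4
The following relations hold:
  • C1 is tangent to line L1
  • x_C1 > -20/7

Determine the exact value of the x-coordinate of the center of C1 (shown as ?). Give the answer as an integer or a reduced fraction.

0

1. [C1‖L1]  x_C1² + 10x_C1 = 0  ⇒  x_C1 = -10 or 0
2. given x_C1 > -20/7: keep 0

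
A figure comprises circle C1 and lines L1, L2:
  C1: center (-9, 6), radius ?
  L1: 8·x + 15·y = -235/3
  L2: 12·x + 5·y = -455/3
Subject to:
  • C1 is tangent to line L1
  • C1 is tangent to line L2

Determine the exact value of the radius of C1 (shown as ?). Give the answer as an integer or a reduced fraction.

17/3

1. [C1‖L1]  r_C1² − 289/9 = 0  ⇒  r_C1 = 17/3 (r>0 drops 1)
2. [C1‖L2]  r_C1² − 289/9 = 0  ⇒  r_C1 = 17/3 (r>0 drops 1)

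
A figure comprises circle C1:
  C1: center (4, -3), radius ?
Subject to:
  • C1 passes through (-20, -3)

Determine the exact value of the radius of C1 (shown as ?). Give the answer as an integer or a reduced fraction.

24

1. [C1∋P]  r_C1² − 576 = 0  ⇒  r_C1 = 24 (r>0 drops 1)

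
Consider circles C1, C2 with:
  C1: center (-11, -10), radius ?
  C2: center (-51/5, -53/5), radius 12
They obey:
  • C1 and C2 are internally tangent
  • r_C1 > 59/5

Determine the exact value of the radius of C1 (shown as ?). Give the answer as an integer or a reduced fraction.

13

1. [int C1,C2]  r_C1² − 24r_C1 + 143 = 0  ⇒  r_C1 = 11 or 13
2. given r_C1 > 59/5: keep 13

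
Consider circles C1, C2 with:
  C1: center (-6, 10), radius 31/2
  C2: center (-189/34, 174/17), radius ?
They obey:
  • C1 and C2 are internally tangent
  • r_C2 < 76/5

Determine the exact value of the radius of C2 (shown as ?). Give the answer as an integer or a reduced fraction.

15

1. [int C1,C2]  r_C2² − 31r_C2 + 240 = 0  ⇒  r_C2 = 15 or 16
2. given r_C2 < 76/5: keep 15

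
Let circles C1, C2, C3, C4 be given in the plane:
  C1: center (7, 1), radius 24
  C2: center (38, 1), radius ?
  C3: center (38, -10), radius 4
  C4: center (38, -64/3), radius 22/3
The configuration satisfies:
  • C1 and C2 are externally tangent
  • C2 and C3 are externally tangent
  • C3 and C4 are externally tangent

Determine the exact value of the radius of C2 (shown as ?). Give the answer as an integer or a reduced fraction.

1. [ext C1·C2]  r_C2² + 48r_C2 − 385 = 0  ⇒  r_C2 = 7 (r>0 drops 1)
2. [ext C2·C3]  r_C2² + 8r_C2 − 105 = 0  ⇒  r_C2 = 7 (r>0 drops 1)

7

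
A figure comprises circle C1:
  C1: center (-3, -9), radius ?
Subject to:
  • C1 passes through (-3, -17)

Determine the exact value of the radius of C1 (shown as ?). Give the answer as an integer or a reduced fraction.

1. [C1∋P]  r_C1² − 64 = 0  ⇒  r_C1 = 8 (r>0 drops 1)

8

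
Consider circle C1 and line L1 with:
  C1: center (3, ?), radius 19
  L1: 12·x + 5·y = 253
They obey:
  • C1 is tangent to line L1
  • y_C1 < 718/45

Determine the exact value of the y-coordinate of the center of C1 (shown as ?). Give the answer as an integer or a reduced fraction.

1. [C1‖L1]  y_C1² − (434/5)y_C1 − 2784/5 = 0  ⇒  y_C1 = -6 or 464/5
2. given y_C1 < 718/45: keep -6

-6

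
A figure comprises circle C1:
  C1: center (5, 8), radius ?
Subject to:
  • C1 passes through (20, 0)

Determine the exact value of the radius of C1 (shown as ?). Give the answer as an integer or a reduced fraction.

17

1. [C1∋P]  r_C1² − 289 = 0  ⇒  r_C1 = 17 (r>0 drops 1)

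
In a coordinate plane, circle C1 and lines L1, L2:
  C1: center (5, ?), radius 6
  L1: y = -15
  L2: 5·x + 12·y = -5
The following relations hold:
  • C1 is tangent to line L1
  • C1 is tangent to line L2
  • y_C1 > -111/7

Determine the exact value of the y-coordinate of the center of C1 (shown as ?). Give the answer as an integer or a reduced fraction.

1. [C1‖L1]  y_C1² + 30y_C1 + 189 = 0  ⇒  y_C1 = -21 or -9
2. [C1‖L2]  y_C1² + 5y_C1 − 36 = 0  ⇒  y_C1 = -9 or 4

-9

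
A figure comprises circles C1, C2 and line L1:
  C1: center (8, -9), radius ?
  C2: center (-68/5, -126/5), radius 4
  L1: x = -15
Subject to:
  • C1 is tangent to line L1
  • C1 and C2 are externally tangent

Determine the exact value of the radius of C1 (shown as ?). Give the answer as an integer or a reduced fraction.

23

1. [C1‖L1]  r_C1² − 529 = 0  ⇒  r_C1 = 23 (r>0 drops 1)
2. [ext C1·C2]  r_C1² + 8r_C1 − 713 = 0  ⇒  r_C1 = 23 (r>0 drops 1)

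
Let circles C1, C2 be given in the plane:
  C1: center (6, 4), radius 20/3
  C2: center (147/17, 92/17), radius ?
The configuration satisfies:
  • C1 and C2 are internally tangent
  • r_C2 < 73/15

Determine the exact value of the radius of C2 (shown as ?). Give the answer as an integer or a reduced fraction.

11/3

1. [int C1,C2]  r_C2² − (40/3)r_C2 + 319/9 = 0  ⇒  r_C2 = 11/3 or 29/3
2. given r_C2 < 73/15: keep 11/3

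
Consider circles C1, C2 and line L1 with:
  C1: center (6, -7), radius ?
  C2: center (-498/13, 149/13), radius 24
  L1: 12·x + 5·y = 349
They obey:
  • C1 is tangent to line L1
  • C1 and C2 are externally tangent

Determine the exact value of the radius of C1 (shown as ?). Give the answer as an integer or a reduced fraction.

24

1. [C1‖L1]  r_C1² − 576 = 0  ⇒  r_C1 = 24 (r>0 drops 1)
2. [ext C1·C2]  r_C1² + 48r_C1 − 1728 = 0  ⇒  r_C1 = 24 (r>0 drops 1)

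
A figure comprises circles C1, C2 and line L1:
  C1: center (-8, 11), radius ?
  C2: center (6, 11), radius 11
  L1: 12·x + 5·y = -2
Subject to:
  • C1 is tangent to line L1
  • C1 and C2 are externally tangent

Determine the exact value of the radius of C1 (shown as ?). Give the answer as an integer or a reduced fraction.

3

1. [C1‖L1]  r_C1² − 9 = 0  ⇒  r_C1 = 3 (r>0 drops 1)
2. [ext C1·C2]  r_C1² + 22r_C1 − 75 = 0  ⇒  r_C1 = 3 (r>0 drops 1)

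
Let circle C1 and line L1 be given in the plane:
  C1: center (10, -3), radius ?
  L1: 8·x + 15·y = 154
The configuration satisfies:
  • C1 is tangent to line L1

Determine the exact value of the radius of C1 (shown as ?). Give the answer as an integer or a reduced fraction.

7

1. [C1‖L1]  r_C1² − 49 = 0  ⇒  r_C1 = 7 (r>0 drops 1)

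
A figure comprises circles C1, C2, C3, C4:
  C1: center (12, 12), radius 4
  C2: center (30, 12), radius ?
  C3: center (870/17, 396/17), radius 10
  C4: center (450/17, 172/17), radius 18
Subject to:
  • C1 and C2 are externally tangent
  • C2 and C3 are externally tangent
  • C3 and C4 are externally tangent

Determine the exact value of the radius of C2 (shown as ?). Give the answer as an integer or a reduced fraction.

1. [ext C1·C2]  r_C2² + 8r_C2 − 308 = 0  ⇒  r_C2 = 14 (r>0 drops 1)
2. [ext C2·C3]  r_C2² + 20r_C2 − 476 = 0  ⇒  r_C2 = 14 (r>0 drops 1)

14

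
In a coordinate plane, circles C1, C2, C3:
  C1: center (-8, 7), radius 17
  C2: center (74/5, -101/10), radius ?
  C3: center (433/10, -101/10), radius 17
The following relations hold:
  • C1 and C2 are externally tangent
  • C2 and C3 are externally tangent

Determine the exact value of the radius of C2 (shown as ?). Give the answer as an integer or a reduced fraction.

1. [ext C1·C2]  r_C2² + 34r_C2 − 2093/4 = 0  ⇒  r_C2 = 23/2 (r>0 drops 1)
2. [ext C2·C3]  r_C2² + 34r_C2 − 2093/4 = 0  ⇒  r_C2 = 23/2 (r>0 drops 1)

23/2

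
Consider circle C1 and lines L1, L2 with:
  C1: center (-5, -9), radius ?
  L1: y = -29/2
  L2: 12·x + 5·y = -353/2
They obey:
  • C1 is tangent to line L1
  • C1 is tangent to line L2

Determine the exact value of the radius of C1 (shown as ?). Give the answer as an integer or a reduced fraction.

11/2

1. [C1‖L1]  r_C1² − 121/4 = 0  ⇒  r_C1 = 11/2 (r>0 drops 1)
2. [C1‖L2]  r_C1² − 121/4 = 0  ⇒  r_C1 = 11/2 (r>0 drops 1)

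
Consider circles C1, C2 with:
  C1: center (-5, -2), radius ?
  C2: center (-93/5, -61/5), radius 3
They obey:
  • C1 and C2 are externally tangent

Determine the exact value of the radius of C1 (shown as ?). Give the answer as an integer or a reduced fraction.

14

1. [ext C1·C2]  r_C1² + 6r_C1 − 280 = 0  ⇒  r_C1 = 14 (r>0 drops 1)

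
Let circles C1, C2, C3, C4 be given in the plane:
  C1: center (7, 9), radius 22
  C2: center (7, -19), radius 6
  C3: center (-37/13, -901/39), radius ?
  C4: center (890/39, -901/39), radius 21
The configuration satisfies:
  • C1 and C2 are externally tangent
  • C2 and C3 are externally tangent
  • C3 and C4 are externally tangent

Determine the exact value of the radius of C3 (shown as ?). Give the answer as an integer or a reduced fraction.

1. [ext C2·C3]  r_C3² + 12r_C3 − 700/9 = 0  ⇒  r_C3 = 14/3 (r>0 drops 1)
2. [ext C3·C4]  r_C3² + 42r_C3 − 1960/9 = 0  ⇒  r_C3 = 14/3 (r>0 drops 1)

14/3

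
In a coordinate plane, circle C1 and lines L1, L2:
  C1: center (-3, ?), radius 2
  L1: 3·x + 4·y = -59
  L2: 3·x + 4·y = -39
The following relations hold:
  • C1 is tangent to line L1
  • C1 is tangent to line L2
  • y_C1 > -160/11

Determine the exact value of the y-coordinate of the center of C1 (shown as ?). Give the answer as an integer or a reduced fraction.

-10

1. [C1‖L1]  y_C1² + 25y_C1 + 150 = 0  ⇒  y_C1 = -15 or -10
2. [C1‖L2]  y_C1² + 15y_C1 + 50 = 0  ⇒  y_C1 = -10 or -5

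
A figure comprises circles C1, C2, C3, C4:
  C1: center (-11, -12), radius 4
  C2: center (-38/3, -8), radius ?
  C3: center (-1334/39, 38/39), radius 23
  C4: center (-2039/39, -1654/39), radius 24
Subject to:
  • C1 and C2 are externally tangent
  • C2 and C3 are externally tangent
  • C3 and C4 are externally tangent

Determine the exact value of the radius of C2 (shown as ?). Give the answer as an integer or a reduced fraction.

1. [ext C1·C2]  r_C2² + 8r_C2 − 25/9 = 0  ⇒  r_C2 = 1/3 (r>0 drops 1)
2. [ext C2·C3]  r_C2² + 46r_C2 − 139/9 = 0  ⇒  r_C2 = 1/3 (r>0 drops 1)

1/3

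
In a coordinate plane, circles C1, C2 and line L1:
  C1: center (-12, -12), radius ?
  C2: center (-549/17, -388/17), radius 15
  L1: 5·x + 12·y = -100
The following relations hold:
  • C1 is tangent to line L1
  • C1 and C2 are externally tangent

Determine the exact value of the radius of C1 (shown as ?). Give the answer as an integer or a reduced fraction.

1. [C1‖L1]  r_C1² − 64 = 0  ⇒  r_C1 = 8 (r>0 drops 1)
2. [ext C1·C2]  r_C1² + 30r_C1 − 304 = 0  ⇒  r_C1 = 8 (r>0 drops 1)

8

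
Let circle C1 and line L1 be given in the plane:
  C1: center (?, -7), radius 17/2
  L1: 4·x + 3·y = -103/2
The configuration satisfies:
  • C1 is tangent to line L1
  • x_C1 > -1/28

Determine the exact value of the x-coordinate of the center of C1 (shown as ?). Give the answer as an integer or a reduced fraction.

3

1. [C1‖L1]  x_C1² + (61/4)x_C1 − 219/4 = 0  ⇒  x_C1 = -73/4 or 3
2. given x_C1 > -1/28: keep 3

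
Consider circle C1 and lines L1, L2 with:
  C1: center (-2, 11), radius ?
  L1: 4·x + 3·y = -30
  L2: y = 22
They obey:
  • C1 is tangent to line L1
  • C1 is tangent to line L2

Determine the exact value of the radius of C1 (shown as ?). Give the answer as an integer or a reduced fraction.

1. [C1‖L1]  r_C1² − 121 = 0  ⇒  r_C1 = 11 (r>0 drops 1)
2. [C1‖L2]  r_C1² − 121 = 0  ⇒  r_C1 = 11 (r>0 drops 1)

11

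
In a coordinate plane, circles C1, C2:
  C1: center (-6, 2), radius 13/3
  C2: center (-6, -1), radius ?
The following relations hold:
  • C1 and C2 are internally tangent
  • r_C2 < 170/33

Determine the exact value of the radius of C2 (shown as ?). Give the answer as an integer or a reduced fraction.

4/3

1. [int C1,C2]  r_C2² − (26/3)r_C2 + 88/9 = 0  ⇒  r_C2 = 4/3 or 22/3
2. given r_C2 < 170/33: keep 4/3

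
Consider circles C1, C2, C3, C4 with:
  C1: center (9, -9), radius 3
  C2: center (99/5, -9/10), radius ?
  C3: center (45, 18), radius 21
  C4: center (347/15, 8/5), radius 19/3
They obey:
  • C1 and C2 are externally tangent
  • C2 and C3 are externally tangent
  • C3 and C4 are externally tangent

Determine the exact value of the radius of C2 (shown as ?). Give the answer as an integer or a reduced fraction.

21/2

1. [ext C1·C2]  r_C2² + 6r_C2 − 693/4 = 0  ⇒  r_C2 = 21/2 (r>0 drops 1)
2. [ext C2·C3]  r_C2² + 42r_C2 − 2205/4 = 0  ⇒  r_C2 = 21/2 (r>0 drops 1)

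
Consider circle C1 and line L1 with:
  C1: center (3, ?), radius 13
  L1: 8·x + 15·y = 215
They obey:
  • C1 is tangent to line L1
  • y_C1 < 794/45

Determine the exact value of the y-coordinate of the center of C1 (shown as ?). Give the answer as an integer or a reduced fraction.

-2

1. [C1‖L1]  y_C1² − (382/15)y_C1 − 824/15 = 0  ⇒  y_C1 = -2 or 412/15
2. given y_C1 < 794/45: keep -2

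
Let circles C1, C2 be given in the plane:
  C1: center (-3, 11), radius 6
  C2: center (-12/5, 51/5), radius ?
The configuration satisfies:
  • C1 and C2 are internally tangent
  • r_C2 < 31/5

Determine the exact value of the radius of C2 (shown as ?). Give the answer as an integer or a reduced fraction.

5

1. [int C1,C2]  r_C2² − 12r_C2 + 35 = 0  ⇒  r_C2 = 5 or 7
2. given r_C2 < 31/5: keep 5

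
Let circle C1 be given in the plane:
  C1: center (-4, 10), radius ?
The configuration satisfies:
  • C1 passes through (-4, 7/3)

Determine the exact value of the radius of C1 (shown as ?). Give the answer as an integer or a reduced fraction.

23/3

1. [C1∋P]  r_C1² − 529/9 = 0  ⇒  r_C1 = 23/3 (r>0 drops 1)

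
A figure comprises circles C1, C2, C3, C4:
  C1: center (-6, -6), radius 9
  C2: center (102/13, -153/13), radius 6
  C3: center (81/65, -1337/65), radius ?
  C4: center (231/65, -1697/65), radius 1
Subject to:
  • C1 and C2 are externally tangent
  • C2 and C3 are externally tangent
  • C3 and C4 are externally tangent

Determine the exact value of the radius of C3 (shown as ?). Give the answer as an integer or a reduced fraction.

5

1. [ext C2·C3]  r_C3² + 12r_C3 − 85 = 0  ⇒  r_C3 = 5 (r>0 drops 1)
2. [ext C3·C4]  r_C3² + 2r_C3 − 35 = 0  ⇒  r_C3 = 5 (r>0 drops 1)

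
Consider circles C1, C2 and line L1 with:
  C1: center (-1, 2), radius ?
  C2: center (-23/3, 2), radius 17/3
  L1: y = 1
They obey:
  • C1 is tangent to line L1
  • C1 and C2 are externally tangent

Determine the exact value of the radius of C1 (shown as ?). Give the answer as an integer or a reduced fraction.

1. [C1‖L1]  r_C1² − 1 = 0  ⇒  r_C1 = 1 (r>0 drops 1)
2. [ext C1·C2]  r_C1² + (34/3)r_C1 − 37/3 = 0  ⇒  r_C1 = 1 (r>0 drops 1)

1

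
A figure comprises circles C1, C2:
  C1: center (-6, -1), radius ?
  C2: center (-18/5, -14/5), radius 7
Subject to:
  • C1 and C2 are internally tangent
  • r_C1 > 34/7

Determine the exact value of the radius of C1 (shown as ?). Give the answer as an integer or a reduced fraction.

1. [int C1,C2]  r_C1² − 14r_C1 + 40 = 0  ⇒  r_C1 = 4 or 10
2. given r_C1 > 34/7: keep 10

10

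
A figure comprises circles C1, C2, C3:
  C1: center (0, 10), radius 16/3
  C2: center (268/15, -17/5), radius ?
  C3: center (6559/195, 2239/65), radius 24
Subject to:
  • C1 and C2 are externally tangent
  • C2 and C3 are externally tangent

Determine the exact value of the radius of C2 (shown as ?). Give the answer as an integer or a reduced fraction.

1. [ext C1·C2]  r_C2² + (32/3)r_C2 − 1411/3 = 0  ⇒  r_C2 = 17 (r>0 drops 1)
2. [ext C2·C3]  r_C2² + 48r_C2 − 1105 = 0  ⇒  r_C2 = 17 (r>0 drops 1)

17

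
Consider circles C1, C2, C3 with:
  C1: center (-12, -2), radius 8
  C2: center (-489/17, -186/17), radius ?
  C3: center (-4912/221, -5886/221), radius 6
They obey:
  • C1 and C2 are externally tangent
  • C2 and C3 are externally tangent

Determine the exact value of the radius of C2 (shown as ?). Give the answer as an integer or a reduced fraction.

11

1. [ext C1·C2]  r_C2² + 16r_C2 − 297 = 0  ⇒  r_C2 = 11 (r>0 drops 1)
2. [ext C2·C3]  r_C2² + 12r_C2 − 253 = 0  ⇒  r_C2 = 11 (r>0 drops 1)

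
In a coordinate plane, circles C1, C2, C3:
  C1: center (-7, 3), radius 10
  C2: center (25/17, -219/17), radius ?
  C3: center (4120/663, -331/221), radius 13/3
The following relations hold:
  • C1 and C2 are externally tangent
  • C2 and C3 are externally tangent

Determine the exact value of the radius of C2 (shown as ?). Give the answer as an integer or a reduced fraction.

8

1. [ext C1·C2]  r_C2² + 20r_C2 − 224 = 0  ⇒  r_C2 = 8 (r>0 drops 1)
2. [ext C2·C3]  r_C2² + (26/3)r_C2 − 400/3 = 0  ⇒  r_C2 = 8 (r>0 drops 1)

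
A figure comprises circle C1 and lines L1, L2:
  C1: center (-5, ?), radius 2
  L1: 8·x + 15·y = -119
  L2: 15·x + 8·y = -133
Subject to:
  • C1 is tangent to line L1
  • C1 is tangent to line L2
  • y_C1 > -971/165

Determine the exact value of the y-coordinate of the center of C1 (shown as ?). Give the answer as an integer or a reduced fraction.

-3

1. [C1‖L1]  y_C1² + (158/15)y_C1 + 113/5 = 0  ⇒  y_C1 = -113/15 or -3
2. [C1‖L2]  y_C1² + (29/2)y_C1 + 69/2 = 0  ⇒  y_C1 = -23/2 or -3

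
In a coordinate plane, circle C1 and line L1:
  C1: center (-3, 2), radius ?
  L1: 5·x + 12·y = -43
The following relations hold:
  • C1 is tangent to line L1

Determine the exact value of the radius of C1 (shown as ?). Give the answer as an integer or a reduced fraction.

4

1. [C1‖L1]  r_C1² − 16 = 0  ⇒  r_C1 = 4 (r>0 drops 1)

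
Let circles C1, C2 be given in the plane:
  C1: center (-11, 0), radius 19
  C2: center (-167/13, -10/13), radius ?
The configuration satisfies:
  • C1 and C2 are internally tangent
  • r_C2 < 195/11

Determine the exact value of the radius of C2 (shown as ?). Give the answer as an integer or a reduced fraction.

17

1. [int C1,C2]  r_C2² − 38r_C2 + 357 = 0  ⇒  r_C2 = 17 or 21
2. given r_C2 < 195/11: keep 17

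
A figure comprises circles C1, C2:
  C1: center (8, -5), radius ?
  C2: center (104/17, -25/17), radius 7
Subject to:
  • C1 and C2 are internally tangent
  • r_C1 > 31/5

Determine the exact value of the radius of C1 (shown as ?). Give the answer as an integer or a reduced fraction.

11

1. [int C1,C2]  r_C1² − 14r_C1 + 33 = 0  ⇒  r_C1 = 3 or 11
2. given r_C1 > 31/5: keep 11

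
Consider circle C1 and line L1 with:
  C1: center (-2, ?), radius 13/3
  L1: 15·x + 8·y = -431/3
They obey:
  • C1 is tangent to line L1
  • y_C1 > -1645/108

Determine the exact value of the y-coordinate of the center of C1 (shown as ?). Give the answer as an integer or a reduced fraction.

-5

1. [C1‖L1]  y_C1² + (341/12)y_C1 + 1405/12 = 0  ⇒  y_C1 = -281/12 or -5
2. given y_C1 > -1645/108: keep -5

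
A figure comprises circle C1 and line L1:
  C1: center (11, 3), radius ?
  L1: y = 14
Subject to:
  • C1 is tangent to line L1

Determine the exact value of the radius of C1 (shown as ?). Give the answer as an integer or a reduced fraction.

11

1. [C1‖L1]  r_C1² − 121 = 0  ⇒  r_C1 = 11 (r>0 drops 1)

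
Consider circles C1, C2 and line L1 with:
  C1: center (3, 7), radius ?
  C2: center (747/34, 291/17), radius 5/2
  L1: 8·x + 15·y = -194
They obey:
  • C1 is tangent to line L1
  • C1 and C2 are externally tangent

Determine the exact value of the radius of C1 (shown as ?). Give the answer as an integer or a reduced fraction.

19

1. [C1‖L1]  r_C1² − 361 = 0  ⇒  r_C1 = 19 (r>0 drops 1)
2. [ext C1·C2]  r_C1² + 5r_C1 − 456 = 0  ⇒  r_C1 = 19 (r>0 drops 1)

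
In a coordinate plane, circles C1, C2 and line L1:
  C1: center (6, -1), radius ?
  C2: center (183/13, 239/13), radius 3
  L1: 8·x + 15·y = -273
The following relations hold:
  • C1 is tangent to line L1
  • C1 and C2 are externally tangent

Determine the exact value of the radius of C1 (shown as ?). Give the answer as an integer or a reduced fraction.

18

1. [C1‖L1]  r_C1² − 324 = 0  ⇒  r_C1 = 18 (r>0 drops 1)
2. [ext C1·C2]  r_C1² + 6r_C1 − 432 = 0  ⇒  r_C1 = 18 (r>0 drops 1)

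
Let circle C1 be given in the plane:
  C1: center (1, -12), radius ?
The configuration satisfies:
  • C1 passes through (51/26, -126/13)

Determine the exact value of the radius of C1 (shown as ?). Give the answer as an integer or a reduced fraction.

5/2

1. [C1∋P]  r_C1² − 25/4 = 0  ⇒  r_C1 = 5/2 (r>0 drops 1)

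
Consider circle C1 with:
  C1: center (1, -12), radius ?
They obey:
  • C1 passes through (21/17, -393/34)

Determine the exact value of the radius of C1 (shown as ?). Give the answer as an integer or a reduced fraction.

1. [C1∋P]  r_C1² − 1/4 = 0  ⇒  r_C1 = 1/2 (r>0 drops 1)

1/2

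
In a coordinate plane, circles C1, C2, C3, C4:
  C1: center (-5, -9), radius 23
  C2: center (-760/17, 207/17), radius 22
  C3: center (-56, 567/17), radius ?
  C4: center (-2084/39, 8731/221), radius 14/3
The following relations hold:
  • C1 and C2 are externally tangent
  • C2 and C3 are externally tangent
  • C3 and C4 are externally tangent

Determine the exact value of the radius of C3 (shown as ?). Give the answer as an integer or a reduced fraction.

2

1. [ext C2·C3]  r_C3² + 44r_C3 − 92 = 0  ⇒  r_C3 = 2 (r>0 drops 1)
2. [ext C3·C4]  r_C3² + (28/3)r_C3 − 68/3 = 0  ⇒  r_C3 = 2 (r>0 drops 1)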